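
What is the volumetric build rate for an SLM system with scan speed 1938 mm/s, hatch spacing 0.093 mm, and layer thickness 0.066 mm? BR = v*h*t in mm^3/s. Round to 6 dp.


Rate = 1938 * 0.093 * 0.066 = 11.895444 mm^3/s


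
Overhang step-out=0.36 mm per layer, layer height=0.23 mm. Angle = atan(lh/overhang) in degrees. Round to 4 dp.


angle = atan(0.23/0.36) = 32.5741 degrees


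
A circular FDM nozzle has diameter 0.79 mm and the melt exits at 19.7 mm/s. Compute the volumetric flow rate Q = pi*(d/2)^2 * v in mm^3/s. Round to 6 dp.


A = pi*(0.79/2)^2 = 0.49016699 mm^2
Q = 0.49016699 * 19.7 = 9.65629 mm^3/s


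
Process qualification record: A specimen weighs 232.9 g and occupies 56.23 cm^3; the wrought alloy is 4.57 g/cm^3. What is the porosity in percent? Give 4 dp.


rho_part = 232.9 / 56.23 = 4.14191713 g/cm^3
Porosity = (1 - 4.14191713/4.57)*100 = 9.3672 %


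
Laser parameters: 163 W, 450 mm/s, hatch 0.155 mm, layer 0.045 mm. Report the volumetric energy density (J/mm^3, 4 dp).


E = 163 / (450*0.155*0.045) = 51.9315 J/mm^3


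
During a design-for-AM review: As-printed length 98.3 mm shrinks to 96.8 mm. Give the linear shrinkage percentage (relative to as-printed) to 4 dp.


Shrinkage = ((98.3-96.8)/98.3)*100 = 1.5259 %


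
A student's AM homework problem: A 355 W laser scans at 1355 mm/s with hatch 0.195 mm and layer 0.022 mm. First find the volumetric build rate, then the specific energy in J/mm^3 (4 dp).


Build rate = 1355 * 0.195 * 0.022 = 5.81295 mm^3/s
SE = 355 / 5.81295 = 61.0705 J/mm^3


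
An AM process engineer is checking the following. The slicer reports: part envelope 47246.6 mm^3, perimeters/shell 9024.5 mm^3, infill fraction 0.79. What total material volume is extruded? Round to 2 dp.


V_infill = (47246.6 - 9024.5) * 0.79 = 30195.46
V_total = 9024.5 + 30195.46 = 39219.96 mm^3


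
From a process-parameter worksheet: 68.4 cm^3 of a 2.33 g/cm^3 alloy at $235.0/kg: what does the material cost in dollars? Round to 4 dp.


Mass = 68.4*2.33/1000 = 0.159372 kg
Cost = 0.159372 * 235.0 = 37.4524 $


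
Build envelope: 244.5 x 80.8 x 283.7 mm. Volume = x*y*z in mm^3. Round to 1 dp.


V = 244.5 * 80.8 * 283.7 = 5604663.7 mm^3


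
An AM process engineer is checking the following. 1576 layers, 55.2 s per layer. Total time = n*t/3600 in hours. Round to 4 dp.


t = 1576 * 55.2 / 3600 = 24.1653 hrs


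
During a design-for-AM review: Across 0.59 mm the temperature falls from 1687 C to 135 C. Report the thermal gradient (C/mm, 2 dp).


G = (1687-135)/0.59 = 2630.51 C/mm


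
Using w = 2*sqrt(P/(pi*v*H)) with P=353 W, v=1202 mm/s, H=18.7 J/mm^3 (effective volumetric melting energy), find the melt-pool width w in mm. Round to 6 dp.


w = 2*sqrt(353/(pi*1202*18.7)) = 0.141407 mm


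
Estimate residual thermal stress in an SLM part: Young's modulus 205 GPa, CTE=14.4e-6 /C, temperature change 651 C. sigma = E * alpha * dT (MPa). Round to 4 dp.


sigma = 205*1000 * 14.4e-6 * 651 = 1921.752 MPa


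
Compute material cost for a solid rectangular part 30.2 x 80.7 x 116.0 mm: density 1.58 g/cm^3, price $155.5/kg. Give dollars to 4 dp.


V = 30.2 * 80.7 * 116.0 = 282708.24 mm^3 = 282.70824 cm^3
Mass = 282.70824 * 1.58 / 1000 = 0.44667902 kg
Cost = 0.44667902 * 155.5 = 69.4586 $


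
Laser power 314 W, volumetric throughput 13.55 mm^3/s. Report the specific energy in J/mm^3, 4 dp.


SE = 314 / 13.55 = 23.1734 J/mm^3


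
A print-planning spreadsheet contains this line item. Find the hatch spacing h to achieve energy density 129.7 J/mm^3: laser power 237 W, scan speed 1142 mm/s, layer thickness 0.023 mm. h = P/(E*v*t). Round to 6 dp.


h = 237 / (129.7*1142*0.023) = 0.069569 mm


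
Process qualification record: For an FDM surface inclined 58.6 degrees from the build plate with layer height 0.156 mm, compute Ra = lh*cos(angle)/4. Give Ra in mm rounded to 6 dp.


Ra = 0.156 * cos(58.6) / 4 = 0.020319 mm


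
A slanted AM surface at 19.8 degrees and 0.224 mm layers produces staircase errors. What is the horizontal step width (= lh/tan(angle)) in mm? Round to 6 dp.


step = 0.224 / tan(19.8) = 0.622184 mm


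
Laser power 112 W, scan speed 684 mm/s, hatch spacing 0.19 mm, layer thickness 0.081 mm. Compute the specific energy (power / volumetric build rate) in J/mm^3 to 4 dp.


Build rate = 684 * 0.19 * 0.081 = 10.52676 mm^3/s
SE = 112 / 10.52676 = 10.6396 J/mm^3


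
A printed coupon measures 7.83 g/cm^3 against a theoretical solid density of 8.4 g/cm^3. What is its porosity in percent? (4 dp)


Porosity = (1-7.83/8.4)*100 = 6.7857 %


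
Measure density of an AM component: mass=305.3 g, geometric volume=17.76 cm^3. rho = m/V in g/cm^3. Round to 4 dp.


rho = 305.3 / 17.76 = 17.1903 g/cm^3


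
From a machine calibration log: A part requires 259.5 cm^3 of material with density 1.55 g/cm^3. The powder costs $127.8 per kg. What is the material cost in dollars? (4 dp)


Mass = 259.5*1.55/1000 = 0.402225 kg
Cost = 0.402225 * 127.8 = 51.4044 $


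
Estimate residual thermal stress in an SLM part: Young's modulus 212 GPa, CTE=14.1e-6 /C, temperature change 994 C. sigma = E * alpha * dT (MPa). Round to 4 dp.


sigma = 212*1000 * 14.1e-6 * 994 = 2971.2648 MPa


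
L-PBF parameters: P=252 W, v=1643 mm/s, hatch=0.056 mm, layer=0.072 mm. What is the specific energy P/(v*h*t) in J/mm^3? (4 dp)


Build rate = 1643 * 0.056 * 0.072 = 6.624576 mm^3/s
SE = 252 / 6.624576 = 38.0402 J/mm^3


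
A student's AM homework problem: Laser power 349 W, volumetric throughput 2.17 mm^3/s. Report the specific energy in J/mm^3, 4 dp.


SE = 349 / 2.17 = 160.8295 J/mm^3


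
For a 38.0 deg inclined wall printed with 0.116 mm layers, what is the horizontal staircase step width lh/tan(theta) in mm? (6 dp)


step = 0.116 / tan(38.0) = 0.148473 mm


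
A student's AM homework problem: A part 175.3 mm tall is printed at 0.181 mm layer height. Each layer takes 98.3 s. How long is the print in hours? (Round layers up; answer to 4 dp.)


Layers = ceil(175.3/0.181) = 969
t = 969 * 98.3 / 3600 = 26.4591 hrs


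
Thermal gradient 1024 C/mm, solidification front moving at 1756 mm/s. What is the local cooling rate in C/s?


CR = 1024 * 1756 = 1798144 C/s


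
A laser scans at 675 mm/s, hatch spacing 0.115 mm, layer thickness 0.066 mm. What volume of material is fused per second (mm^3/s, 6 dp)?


Rate = 675 * 0.115 * 0.066 = 5.12325 mm^3/s


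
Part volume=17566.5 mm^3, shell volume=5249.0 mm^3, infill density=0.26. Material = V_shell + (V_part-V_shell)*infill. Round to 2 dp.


V_infill = (17566.5 - 5249.0) * 0.26 = 3202.55
V_total = 5249.0 + 3202.55 = 8451.55 mm^3


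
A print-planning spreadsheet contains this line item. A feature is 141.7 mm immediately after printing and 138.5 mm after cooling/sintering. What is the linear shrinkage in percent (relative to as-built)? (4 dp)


Shrinkage = ((141.7-138.5)/141.7)*100 = 2.2583 %


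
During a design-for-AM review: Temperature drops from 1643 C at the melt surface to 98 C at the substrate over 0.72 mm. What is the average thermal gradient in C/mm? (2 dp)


G = (1643-98)/0.72 = 2145.83 C/mm


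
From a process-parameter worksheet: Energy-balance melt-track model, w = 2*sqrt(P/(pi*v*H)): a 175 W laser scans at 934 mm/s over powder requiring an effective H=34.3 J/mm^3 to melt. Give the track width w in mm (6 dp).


w = 2*sqrt(175/(pi*934*34.3)) = 0.083398 mm


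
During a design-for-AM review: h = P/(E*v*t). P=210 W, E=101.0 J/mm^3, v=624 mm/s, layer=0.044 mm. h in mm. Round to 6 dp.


h = 210 / (101.0*624*0.044) = 0.075729 mm


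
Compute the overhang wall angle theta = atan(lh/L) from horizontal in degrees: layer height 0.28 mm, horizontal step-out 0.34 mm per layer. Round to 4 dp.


angle = atan(0.28/0.34) = 39.4725 degrees


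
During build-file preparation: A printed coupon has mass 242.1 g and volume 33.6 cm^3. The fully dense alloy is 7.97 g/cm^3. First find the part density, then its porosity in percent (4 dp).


rho_part = 242.1 / 33.6 = 7.20535714 g/cm^3
Porosity = (1 - 7.20535714/7.97)*100 = 9.594 %


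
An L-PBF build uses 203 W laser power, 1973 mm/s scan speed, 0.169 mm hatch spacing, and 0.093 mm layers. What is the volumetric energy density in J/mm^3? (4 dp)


E = 203 / (1973*0.169*0.093) = 6.5464 J/mm^3


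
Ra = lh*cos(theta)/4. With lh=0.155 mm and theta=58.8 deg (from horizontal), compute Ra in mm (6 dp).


Ra = 0.155 * cos(58.8) / 4 = 0.020074 mm


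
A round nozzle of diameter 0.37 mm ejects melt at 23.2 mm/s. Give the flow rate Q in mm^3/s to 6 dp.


A = pi*(0.37/2)^2 = 0.10752101 mm^2
Q = 0.10752101 * 23.2 = 2.494487 mm^3/s


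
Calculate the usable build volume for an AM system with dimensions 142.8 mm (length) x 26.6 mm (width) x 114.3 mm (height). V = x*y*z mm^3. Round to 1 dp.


V = 142.8 * 26.6 * 114.3 = 434166.3 mm^3


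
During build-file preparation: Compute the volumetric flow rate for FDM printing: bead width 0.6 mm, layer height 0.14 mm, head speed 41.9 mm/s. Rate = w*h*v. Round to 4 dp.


Rate = 0.6 * 0.14 * 41.9 = 3.5196 mm^3/s


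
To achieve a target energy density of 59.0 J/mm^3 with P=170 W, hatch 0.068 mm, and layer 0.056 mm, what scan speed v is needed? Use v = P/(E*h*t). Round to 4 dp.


v = 170 / (59.0*0.068*0.056) = 756.6586 mm/s


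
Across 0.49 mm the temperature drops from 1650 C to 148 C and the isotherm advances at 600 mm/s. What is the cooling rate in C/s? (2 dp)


G = (1650-148)/0.49 = 3065.30612245 C/mm
CR = 3065.30612245 * 600 = 1839183.67 C/s


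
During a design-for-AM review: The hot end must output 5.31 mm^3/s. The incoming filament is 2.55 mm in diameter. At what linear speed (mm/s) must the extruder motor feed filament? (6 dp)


A = pi*(2.55/2)^2 = 5.107052
v = 5.31 / 5.107052 = 1.039739 mm/s


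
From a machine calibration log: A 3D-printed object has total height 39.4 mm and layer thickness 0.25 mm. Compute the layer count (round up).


Layers = ceil(39.4/0.25) = 158


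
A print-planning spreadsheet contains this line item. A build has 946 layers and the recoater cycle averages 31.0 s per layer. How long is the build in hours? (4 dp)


t = 946 * 31.0 / 3600 = 8.1461 hrs


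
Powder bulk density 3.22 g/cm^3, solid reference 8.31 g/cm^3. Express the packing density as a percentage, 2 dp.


Packing = (3.22/8.31)*100 = 38.75 %


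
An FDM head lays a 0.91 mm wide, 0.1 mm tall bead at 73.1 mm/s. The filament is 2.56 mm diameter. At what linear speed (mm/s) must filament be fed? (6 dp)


Q = 0.91 * 0.1 * 73.1 = 6.6521 mm^3/s
A_fil = pi*(2.56/2)^2 = 5.1471854 mm^2
v_feed = 6.6521 / 5.1471854 = 1.292376 mm/s


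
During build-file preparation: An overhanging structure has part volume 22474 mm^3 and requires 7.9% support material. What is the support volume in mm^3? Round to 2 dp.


V_support = 22474 * 0.079 = 1775.45 mm^3


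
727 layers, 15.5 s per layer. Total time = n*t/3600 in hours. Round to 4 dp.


t = 727 * 15.5 / 3600 = 3.1301 hrs


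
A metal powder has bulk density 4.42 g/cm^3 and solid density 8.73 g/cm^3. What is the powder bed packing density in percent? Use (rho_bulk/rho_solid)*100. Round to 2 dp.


Packing = (4.42/8.73)*100 = 50.63 %


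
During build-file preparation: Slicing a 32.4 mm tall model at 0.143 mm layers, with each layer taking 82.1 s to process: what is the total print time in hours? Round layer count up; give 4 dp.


Layers = ceil(32.4/0.143) = 227
t = 227 * 82.1 / 3600 = 5.1769 hrs


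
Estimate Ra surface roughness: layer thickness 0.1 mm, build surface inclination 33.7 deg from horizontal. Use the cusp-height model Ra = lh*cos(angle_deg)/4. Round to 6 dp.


Ra = 0.1 * cos(33.7) / 4 = 0.020799 mm


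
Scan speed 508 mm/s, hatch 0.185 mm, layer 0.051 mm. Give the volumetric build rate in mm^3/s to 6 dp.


Rate = 508 * 0.185 * 0.051 = 4.79298 mm^3/s


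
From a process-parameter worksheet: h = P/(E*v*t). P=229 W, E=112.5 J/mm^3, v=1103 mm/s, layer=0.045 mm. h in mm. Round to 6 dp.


h = 229 / (112.5*1103*0.045) = 0.04101 mm


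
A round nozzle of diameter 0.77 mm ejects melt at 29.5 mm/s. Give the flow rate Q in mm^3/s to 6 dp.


A = pi*(0.77/2)^2 = 0.46566257 mm^2
Q = 0.46566257 * 29.5 = 13.737046 mm^3/s


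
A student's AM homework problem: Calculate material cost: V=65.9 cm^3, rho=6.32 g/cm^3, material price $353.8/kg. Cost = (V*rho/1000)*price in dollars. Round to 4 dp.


Mass = 65.9*6.32/1000 = 0.416488 kg
Cost = 0.416488 * 353.8 = 147.3535 $


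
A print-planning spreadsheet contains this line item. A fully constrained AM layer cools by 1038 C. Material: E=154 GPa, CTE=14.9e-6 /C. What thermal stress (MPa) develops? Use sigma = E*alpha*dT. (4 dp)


sigma = 154*1000 * 14.9e-6 * 1038 = 2381.7948 MPa


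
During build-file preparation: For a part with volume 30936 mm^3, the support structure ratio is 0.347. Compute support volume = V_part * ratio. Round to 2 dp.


V_support = 30936 * 0.347 = 10734.79 mm^3


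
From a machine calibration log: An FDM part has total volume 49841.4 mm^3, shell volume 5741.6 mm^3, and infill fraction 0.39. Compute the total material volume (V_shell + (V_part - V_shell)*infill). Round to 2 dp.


V_infill = (49841.4 - 5741.6) * 0.39 = 17198.92
V_total = 5741.6 + 17198.92 = 22940.52 mm^3


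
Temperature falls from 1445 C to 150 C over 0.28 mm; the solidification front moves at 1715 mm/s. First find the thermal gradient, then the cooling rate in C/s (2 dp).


G = (1445-150)/0.28 = 4625.0 C/mm
CR = 4625.0 * 1715 = 7931875.0 C/s


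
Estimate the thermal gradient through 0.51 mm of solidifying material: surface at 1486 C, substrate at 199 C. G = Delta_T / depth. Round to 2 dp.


G = (1486-199)/0.51 = 2523.53 C/mm


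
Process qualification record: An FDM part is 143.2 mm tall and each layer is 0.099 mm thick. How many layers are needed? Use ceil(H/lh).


Layers = ceil(143.2/0.099) = 1447


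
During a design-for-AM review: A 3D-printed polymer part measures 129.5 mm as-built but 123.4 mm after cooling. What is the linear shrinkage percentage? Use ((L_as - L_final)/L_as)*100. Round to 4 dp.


Shrinkage = ((129.5-123.4)/129.5)*100 = 4.7104 %


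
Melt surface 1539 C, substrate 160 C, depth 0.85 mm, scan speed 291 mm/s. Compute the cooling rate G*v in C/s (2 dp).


G = (1539-160)/0.85 = 1622.35294118 C/mm
CR = 1622.35294118 * 291 = 472104.71 C/s


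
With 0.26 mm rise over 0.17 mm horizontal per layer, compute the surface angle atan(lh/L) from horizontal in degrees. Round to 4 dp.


angle = atan(0.26/0.17) = 56.8215 degrees


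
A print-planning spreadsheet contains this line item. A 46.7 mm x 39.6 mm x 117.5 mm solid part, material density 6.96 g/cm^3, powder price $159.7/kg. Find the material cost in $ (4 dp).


V = 46.7 * 39.6 * 117.5 = 217295.1 mm^3 = 217.2951 cm^3
Mass = 217.2951 * 6.96 / 1000 = 1.5123739 kg
Cost = 1.5123739 * 159.7 = 241.5261 $


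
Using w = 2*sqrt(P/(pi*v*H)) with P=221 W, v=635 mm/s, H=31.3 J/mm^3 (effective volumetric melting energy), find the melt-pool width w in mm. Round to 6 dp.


w = 2*sqrt(221/(pi*635*31.3)) = 0.118985 mm


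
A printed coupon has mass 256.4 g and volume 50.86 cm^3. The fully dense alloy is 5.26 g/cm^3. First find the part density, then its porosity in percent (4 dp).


rho_part = 256.4 / 50.86 = 5.04128982 g/cm^3
Porosity = (1 - 5.04128982/5.26)*100 = 4.158 %


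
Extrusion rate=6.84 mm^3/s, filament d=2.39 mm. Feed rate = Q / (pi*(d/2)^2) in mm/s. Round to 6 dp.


A = pi*(2.39/2)^2 = 4.486273
v = 6.84 / 4.486273 = 1.524651 mm/s


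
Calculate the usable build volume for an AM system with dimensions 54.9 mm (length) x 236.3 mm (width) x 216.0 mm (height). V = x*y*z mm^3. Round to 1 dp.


V = 54.9 * 236.3 * 216.0 = 2802139.9 mm^3


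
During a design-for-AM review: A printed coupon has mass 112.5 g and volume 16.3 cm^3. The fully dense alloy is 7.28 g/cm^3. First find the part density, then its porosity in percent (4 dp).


rho_part = 112.5 / 16.3 = 6.90184049 g/cm^3
Porosity = (1 - 6.90184049/7.28)*100 = 5.1945 %


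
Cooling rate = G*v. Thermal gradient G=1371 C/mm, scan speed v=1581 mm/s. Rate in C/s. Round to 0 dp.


CR = 1371 * 1581 = 2167551 C/s


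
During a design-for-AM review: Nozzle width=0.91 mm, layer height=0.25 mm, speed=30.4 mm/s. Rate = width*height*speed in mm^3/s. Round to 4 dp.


Rate = 0.91 * 0.25 * 30.4 = 6.916 mm^3/s


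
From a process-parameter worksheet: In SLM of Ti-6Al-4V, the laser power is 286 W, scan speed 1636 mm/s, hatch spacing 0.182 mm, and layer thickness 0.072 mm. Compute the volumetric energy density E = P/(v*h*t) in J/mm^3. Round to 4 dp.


E = 286 / (1636*0.182*0.072) = 13.3407 J/mm^3


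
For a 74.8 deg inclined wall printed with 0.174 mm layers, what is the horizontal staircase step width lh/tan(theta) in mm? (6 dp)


step = 0.174 / tan(74.8) = 0.047275 mm


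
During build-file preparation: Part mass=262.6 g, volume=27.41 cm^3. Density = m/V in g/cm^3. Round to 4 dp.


rho = 262.6 / 27.41 = 9.5804 g/cm^3


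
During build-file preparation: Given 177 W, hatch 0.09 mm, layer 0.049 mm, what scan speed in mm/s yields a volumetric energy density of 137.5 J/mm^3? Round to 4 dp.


v = 177 / (137.5*0.09*0.049) = 291.8986 mm/s


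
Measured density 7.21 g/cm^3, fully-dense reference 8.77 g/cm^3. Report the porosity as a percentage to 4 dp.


Porosity = (1-7.21/8.77)*100 = 17.7879 %


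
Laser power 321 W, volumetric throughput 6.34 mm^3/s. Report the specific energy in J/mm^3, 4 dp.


SE = 321 / 6.34 = 50.6309 J/mm^3


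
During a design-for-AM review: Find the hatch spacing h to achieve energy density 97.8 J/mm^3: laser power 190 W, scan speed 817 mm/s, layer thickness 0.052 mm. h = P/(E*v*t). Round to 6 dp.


h = 190 / (97.8*817*0.052) = 0.045729 mm


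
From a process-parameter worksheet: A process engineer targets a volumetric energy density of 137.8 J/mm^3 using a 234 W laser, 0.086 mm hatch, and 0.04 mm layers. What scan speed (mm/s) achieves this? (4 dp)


v = 234 / (137.8*0.086*0.04) = 493.6376 mm/s


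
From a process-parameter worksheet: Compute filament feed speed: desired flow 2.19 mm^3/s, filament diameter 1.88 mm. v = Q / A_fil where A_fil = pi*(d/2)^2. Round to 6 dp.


A = pi*(1.88/2)^2 = 2.775911
v = 2.19 / 2.775911 = 0.78893 mm/s


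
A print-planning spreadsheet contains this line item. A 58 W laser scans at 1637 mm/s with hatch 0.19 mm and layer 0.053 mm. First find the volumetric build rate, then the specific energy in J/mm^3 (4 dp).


Build rate = 1637 * 0.19 * 0.053 = 16.48459 mm^3/s
SE = 58 / 16.48459 = 3.5184 J/mm^3


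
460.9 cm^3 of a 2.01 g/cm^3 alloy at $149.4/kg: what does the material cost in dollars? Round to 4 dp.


Mass = 460.9*2.01/1000 = 0.926409 kg
Cost = 0.926409 * 149.4 = 138.4055 $


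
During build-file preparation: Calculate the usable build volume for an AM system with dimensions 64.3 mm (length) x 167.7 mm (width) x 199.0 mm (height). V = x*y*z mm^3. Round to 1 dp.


V = 64.3 * 167.7 * 199.0 = 2145838.9 mm^3


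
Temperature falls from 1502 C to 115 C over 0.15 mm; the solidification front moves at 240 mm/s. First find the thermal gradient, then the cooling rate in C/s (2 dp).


G = (1502-115)/0.15 = 9246.66666667 C/mm
CR = 9246.66666667 * 240 = 2219200.0 C/s


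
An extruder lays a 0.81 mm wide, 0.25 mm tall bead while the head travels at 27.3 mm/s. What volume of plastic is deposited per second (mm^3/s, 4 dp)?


Rate = 0.81 * 0.25 * 27.3 = 5.5283 mm^3/s


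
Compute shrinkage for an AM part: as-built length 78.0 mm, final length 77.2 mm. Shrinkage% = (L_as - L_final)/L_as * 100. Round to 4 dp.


Shrinkage = ((78.0-77.2)/78.0)*100 = 1.0256 %


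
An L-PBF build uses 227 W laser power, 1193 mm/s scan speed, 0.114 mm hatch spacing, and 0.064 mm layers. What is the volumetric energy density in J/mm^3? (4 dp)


E = 227 / (1193*0.114*0.064) = 26.0796 J/mm^3


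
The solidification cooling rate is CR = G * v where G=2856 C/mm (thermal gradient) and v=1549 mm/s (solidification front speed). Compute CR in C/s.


CR = 2856 * 1549 = 4423944 C/s


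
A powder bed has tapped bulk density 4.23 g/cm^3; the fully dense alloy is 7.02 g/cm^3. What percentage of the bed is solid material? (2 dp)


Packing = (4.23/7.02)*100 = 60.26 %


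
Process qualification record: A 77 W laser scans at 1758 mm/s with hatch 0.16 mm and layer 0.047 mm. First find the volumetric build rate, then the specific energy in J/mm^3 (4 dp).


Build rate = 1758 * 0.16 * 0.047 = 13.22016 mm^3/s
SE = 77 / 13.22016 = 5.8244 J/mm^3


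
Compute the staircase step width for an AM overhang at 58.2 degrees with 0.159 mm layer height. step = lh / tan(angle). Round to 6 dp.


step = 0.159 / tan(58.2) = 0.098584 mm


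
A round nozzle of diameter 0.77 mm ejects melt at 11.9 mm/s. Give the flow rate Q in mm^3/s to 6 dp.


A = pi*(0.77/2)^2 = 0.46566257 mm^2
Q = 0.46566257 * 11.9 = 5.541385 mm^3/s


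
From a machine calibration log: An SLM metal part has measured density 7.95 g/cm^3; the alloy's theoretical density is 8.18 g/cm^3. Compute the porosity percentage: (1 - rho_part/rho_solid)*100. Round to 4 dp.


Porosity = (1-7.95/8.18)*100 = 2.8117 %


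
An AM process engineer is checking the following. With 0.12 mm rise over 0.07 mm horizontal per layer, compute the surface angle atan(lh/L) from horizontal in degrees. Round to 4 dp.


angle = atan(0.12/0.07) = 59.7436 degrees


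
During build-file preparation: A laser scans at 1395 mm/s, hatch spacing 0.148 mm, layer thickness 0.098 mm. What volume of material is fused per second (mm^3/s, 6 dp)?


Rate = 1395 * 0.148 * 0.098 = 20.23308 mm^3/s


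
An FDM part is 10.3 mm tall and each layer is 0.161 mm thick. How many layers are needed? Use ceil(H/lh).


Layers = ceil(10.3/0.161) = 64


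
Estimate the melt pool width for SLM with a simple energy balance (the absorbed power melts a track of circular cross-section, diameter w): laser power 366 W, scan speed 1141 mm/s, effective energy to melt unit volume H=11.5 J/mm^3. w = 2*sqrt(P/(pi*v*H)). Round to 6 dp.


w = 2*sqrt(366/(pi*1141*11.5)) = 0.188453 mm


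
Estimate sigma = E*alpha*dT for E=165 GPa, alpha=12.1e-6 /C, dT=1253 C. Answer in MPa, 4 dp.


sigma = 165*1000 * 12.1e-6 * 1253 = 2501.6145 MPa


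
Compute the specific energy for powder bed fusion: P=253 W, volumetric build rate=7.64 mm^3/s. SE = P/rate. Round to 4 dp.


SE = 253 / 7.64 = 33.1152 J/mm^3


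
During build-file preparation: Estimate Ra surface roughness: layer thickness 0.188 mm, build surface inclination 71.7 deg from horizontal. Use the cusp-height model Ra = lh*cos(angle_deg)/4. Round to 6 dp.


Ra = 0.188 * cos(71.7) / 4 = 0.014758 mm


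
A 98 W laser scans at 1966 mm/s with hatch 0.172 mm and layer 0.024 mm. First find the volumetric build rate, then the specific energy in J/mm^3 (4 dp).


Build rate = 1966 * 0.172 * 0.024 = 8.115648 mm^3/s
SE = 98 / 8.115648 = 12.0754 J/mm^3


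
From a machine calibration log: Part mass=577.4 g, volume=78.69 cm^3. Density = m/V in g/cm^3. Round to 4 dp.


rho = 577.4 / 78.69 = 7.3377 g/cm^3


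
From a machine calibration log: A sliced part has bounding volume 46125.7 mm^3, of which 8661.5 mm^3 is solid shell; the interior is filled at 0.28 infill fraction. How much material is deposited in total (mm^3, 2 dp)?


V_infill = (46125.7 - 8661.5) * 0.28 = 10489.98
V_total = 8661.5 + 10489.98 = 19151.48 mm^3


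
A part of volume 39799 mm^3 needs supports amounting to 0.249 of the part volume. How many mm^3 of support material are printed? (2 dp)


V_support = 39799 * 0.249 = 9909.95 mm^3


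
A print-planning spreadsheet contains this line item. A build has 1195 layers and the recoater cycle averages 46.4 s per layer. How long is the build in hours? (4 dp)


t = 1195 * 46.4 / 3600 = 15.4022 hrs


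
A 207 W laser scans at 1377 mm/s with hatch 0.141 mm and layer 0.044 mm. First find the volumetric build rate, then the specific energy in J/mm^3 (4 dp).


Build rate = 1377 * 0.141 * 0.044 = 8.542908 mm^3/s
SE = 207 / 8.542908 = 24.2306 J/mm^3


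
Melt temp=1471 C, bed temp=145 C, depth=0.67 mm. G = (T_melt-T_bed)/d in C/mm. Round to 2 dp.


G = (1471-145)/0.67 = 1979.1 C/mm


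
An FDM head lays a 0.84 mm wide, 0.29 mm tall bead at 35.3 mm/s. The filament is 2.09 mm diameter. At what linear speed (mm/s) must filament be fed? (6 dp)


Q = 0.84 * 0.29 * 35.3 = 8.59908 mm^3/s
A_fil = pi*(2.09/2)^2 = 3.43069772 mm^2
v_feed = 8.59908 / 3.43069772 = 2.506511 mm/s


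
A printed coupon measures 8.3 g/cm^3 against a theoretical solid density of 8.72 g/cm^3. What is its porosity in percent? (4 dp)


Porosity = (1-8.3/8.72)*100 = 4.8165 %


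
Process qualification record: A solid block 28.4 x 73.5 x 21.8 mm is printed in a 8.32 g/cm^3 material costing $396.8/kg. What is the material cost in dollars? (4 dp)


V = 28.4 * 73.5 * 21.8 = 45505.32 mm^3 = 45.50532 cm^3
Mass = 45.50532 * 8.32 / 1000 = 0.37860426 kg
Cost = 0.37860426 * 396.8 = 150.2302 $


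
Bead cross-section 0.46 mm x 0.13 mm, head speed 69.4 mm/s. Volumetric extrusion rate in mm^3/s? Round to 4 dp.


Rate = 0.46 * 0.13 * 69.4 = 4.1501 mm^3/s


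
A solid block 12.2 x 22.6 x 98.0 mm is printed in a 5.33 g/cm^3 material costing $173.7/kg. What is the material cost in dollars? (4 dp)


V = 12.2 * 22.6 * 98.0 = 27020.56 mm^3 = 27.02056 cm^3
Mass = 27.02056 * 5.33 / 1000 = 0.14401958 kg
Cost = 0.14401958 * 173.7 = 25.0162 $


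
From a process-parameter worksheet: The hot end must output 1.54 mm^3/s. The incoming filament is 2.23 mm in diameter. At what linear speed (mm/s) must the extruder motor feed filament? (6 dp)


A = pi*(2.23/2)^2 = 3.905707
v = 1.54 / 3.905707 = 0.394295 mm/s


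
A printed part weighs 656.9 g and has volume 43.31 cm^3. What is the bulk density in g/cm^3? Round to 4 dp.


rho = 656.9 / 43.31 = 15.1674 g/cm^3


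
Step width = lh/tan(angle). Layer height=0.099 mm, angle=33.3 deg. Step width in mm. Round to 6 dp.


step = 0.099 / tan(33.3) = 0.150713 mm


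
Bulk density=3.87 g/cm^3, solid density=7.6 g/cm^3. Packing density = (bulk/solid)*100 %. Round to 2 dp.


Packing = (3.87/7.6)*100 = 50.92 %


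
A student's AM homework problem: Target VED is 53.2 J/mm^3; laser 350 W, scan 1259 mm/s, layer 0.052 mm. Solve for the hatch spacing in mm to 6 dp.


h = 350 / (53.2*1259*0.052) = 0.100491 mm


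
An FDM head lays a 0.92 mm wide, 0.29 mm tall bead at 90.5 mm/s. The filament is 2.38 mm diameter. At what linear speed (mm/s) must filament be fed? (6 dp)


Q = 0.92 * 0.29 * 90.5 = 24.1454 mm^3/s
A_fil = pi*(2.38/2)^2 = 4.44880936 mm^2
v_feed = 24.1454 / 4.44880936 = 5.427385 mm/s


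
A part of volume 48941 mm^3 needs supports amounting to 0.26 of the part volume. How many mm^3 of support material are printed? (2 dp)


V_support = 48941 * 0.26 = 12724.66 mm^3


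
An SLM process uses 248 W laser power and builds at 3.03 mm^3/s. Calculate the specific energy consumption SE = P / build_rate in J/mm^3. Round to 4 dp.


SE = 248 / 3.03 = 81.8482 J/mm^3


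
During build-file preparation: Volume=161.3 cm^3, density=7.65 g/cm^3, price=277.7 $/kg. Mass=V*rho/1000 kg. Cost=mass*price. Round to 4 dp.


Mass = 161.3*7.65/1000 = 1.233945 kg
Cost = 1.233945 * 277.7 = 342.6665 $


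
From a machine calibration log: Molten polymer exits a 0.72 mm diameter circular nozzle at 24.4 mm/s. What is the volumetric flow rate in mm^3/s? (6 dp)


A = pi*(0.72/2)^2 = 0.40715041 mm^2
Q = 0.40715041 * 24.4 = 9.93447 mm^3/s


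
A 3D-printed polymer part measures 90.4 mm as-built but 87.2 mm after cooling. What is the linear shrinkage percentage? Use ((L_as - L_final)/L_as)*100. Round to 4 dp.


Shrinkage = ((90.4-87.2)/90.4)*100 = 3.5398 %


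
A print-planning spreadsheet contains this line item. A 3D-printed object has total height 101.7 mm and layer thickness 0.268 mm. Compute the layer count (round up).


Layers = ceil(101.7/0.268) = 380


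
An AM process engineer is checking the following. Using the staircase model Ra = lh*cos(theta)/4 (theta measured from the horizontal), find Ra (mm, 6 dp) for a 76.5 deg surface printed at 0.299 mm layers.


Ra = 0.299 * cos(76.5) / 4 = 0.01745 mm


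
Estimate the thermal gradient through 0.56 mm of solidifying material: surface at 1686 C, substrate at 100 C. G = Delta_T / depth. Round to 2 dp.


G = (1686-100)/0.56 = 2832.14 C/mm


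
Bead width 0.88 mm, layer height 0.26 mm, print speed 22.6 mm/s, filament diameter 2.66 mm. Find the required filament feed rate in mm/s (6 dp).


Q = 0.88 * 0.26 * 22.6 = 5.17088 mm^3/s
A_fil = pi*(2.66/2)^2 = 5.55716324 mm^2
v_feed = 5.17088 / 5.55716324 = 0.930489 mm/s


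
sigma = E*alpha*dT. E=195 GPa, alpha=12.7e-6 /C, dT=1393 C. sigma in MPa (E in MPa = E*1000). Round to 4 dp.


sigma = 195*1000 * 12.7e-6 * 1393 = 3449.7645 MPa


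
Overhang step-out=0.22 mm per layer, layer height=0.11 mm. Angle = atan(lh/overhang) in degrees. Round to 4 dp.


angle = atan(0.11/0.22) = 26.5651 degrees


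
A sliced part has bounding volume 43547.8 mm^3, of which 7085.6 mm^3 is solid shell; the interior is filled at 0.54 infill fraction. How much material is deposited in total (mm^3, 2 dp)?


V_infill = (43547.8 - 7085.6) * 0.54 = 19689.59
V_total = 7085.6 + 19689.59 = 26775.19 mm^3


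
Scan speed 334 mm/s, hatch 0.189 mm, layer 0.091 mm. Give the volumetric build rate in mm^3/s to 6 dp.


Rate = 334 * 0.189 * 0.091 = 5.744466 mm^3/s


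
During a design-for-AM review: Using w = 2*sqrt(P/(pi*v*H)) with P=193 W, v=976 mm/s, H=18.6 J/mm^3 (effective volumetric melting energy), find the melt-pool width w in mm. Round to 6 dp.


w = 2*sqrt(193/(pi*976*18.6)) = 0.116346 mm


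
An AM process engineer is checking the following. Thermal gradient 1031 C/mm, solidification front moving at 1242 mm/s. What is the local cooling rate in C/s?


CR = 1031 * 1242 = 1280502 C/s


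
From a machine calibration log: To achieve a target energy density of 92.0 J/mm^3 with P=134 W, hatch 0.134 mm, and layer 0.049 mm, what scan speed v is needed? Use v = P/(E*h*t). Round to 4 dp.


v = 134 / (92.0*0.134*0.049) = 221.8279 mm/s


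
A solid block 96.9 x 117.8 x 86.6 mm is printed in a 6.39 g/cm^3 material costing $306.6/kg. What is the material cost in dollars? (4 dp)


V = 96.9 * 117.8 * 86.6 = 988523.412 mm^3 = 988.523412 cm^3
Mass = 988.523412 * 6.39 / 1000 = 6.3166646 kg
Cost = 6.3166646 * 306.6 = 1936.6894 $


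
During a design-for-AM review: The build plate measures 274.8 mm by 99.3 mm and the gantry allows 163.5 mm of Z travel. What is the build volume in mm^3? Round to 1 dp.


V = 274.8 * 99.3 * 163.5 = 4461529.1 mm^3


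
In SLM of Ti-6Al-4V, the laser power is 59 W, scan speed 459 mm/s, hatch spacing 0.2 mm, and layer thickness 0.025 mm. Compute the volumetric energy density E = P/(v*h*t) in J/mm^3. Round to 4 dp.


E = 59 / (459*0.2*0.025) = 25.7081 J/mm^3


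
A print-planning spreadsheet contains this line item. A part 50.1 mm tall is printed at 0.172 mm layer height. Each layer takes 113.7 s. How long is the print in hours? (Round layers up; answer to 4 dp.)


Layers = ceil(50.1/0.172) = 292
t = 292 * 113.7 / 3600 = 9.2223 hrs


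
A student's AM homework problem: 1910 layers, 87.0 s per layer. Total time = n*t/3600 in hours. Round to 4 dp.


t = 1910 * 87.0 / 3600 = 46.1583 hrs


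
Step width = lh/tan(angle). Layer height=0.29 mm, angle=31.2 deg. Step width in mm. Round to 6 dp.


step = 0.29 / tan(31.2) = 0.478847 mm


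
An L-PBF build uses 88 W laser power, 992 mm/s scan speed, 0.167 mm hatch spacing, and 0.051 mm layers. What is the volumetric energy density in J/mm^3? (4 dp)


E = 88 / (992*0.167*0.051) = 10.4156 J/mm^3


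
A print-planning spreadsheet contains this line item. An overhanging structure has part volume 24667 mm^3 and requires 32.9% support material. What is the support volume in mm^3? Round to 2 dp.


V_support = 24667 * 0.329 = 8115.44 mm^3


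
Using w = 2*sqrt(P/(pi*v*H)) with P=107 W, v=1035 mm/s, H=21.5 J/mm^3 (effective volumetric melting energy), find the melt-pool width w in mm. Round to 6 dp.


w = 2*sqrt(107/(pi*1035*21.5)) = 0.078245 mm


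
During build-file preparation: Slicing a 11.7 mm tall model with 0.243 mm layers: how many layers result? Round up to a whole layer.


Layers = ceil(11.7/0.243) = 49


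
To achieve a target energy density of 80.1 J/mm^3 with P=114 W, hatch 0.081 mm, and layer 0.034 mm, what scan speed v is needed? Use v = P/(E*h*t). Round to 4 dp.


v = 114 / (80.1*0.081*0.034) = 516.7832 mm/s


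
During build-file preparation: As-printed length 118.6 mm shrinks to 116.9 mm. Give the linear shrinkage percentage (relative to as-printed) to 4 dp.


Shrinkage = ((118.6-116.9)/118.6)*100 = 1.4334 %


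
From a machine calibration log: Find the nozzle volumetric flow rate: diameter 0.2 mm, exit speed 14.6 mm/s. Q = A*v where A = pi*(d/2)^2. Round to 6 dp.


A = pi*(0.2/2)^2 = 0.03141593 mm^2
Q = 0.03141593 * 14.6 = 0.458673 mm^3/s


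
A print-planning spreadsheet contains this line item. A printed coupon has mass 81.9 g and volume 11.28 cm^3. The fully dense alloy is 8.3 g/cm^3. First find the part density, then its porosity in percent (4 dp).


rho_part = 81.9 / 11.28 = 7.2606383 g/cm^3
Porosity = (1 - 7.2606383/8.3)*100 = 12.5224 %


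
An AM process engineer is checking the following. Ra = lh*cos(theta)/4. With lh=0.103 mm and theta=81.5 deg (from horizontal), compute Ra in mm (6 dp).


Ra = 0.103 * cos(81.5) / 4 = 0.003806 mm


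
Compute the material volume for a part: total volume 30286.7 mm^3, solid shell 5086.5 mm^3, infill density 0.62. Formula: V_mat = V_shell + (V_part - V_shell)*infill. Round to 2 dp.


V_infill = (30286.7 - 5086.5) * 0.62 = 15624.12
V_total = 5086.5 + 15624.12 = 20710.62 mm^3


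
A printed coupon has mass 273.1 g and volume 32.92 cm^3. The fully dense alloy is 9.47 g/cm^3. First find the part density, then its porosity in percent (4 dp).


rho_part = 273.1 / 32.92 = 8.29586877 g/cm^3
Porosity = (1 - 8.29586877/9.47)*100 = 12.3984 %


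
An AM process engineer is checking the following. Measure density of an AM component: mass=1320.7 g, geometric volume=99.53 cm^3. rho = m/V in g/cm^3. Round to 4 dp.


rho = 1320.7 / 99.53 = 13.2694 g/cm^3


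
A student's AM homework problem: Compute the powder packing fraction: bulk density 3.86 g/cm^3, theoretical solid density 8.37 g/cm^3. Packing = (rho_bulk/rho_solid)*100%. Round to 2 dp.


Packing = (3.86/8.37)*100 = 46.12 %


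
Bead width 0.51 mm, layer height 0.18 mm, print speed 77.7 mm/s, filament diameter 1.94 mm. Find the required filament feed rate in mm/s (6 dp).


Q = 0.51 * 0.18 * 77.7 = 7.13286 mm^3/s
A_fil = pi*(1.94/2)^2 = 2.95592453 mm^2
v_feed = 7.13286 / 2.95592453 = 2.413072 mm/s


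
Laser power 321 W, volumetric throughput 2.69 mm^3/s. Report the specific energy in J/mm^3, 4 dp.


SE = 321 / 2.69 = 119.3309 J/mm^3


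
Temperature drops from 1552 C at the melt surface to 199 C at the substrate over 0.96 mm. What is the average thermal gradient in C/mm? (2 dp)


G = (1552-199)/0.96 = 1409.38 C/mm


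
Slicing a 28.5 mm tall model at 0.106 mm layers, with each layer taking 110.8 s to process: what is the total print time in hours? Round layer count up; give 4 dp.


Layers = ceil(28.5/0.106) = 269
t = 269 * 110.8 / 3600 = 8.2792 hrs


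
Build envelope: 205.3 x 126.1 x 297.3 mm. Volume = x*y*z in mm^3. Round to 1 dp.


V = 205.3 * 126.1 * 297.3 = 7696600.5 mm^3


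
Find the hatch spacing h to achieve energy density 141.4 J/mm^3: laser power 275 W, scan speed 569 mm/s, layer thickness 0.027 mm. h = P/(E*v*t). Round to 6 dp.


h = 275 / (141.4*569*0.027) = 0.126592 mm


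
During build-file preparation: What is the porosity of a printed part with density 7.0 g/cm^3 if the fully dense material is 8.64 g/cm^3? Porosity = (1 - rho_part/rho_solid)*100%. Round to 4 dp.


Porosity = (1-7.0/8.64)*100 = 18.9815 %


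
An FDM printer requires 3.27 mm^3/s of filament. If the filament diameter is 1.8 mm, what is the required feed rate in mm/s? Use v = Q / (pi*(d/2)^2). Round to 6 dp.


A = pi*(1.8/2)^2 = 2.54469
v = 3.27 / 2.54469 = 1.285029 mm/s


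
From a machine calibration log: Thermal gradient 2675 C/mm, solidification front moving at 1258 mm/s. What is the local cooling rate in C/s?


CR = 2675 * 1258 = 3365150 C/s


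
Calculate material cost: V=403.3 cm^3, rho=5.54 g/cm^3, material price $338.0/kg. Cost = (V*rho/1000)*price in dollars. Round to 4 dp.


Mass = 403.3*5.54/1000 = 2.234282 kg
Cost = 2.234282 * 338.0 = 755.1873 $


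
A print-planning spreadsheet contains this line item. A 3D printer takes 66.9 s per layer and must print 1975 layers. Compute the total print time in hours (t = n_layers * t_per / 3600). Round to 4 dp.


t = 1975 * 66.9 / 3600 = 36.7021 hrs


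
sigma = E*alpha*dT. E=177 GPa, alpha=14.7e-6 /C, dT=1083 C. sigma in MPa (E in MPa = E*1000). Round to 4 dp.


sigma = 177*1000 * 14.7e-6 * 1083 = 2817.8577 MPa


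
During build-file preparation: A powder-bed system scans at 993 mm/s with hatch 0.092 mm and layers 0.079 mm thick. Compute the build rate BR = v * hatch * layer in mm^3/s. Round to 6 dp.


Rate = 993 * 0.092 * 0.079 = 7.217124 mm^3/s


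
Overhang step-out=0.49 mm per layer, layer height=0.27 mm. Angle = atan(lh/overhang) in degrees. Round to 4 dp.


angle = atan(0.27/0.49) = 28.8557 degrees


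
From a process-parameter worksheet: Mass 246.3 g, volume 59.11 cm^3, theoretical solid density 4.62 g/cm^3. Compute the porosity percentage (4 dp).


rho_part = 246.3 / 59.11 = 4.16680765 g/cm^3
Porosity = (1 - 4.16680765/4.62)*100 = 9.8094 %


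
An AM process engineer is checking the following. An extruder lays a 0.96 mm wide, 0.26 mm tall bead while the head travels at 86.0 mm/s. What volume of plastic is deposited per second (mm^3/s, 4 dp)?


Rate = 0.96 * 0.26 * 86.0 = 21.4656 mm^3/s


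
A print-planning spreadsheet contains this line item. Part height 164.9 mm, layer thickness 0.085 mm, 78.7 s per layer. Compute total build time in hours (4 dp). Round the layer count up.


Layers = ceil(164.9/0.085) = 1940
t = 1940 * 78.7 / 3600 = 42.4106 hrs


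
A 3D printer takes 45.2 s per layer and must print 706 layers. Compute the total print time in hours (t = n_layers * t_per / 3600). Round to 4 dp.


t = 706 * 45.2 / 3600 = 8.8642 hrs


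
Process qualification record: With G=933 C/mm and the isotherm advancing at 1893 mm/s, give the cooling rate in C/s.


CR = 933 * 1893 = 1766169 C/s


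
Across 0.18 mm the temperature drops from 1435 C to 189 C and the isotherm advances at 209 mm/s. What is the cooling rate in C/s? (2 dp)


G = (1435-189)/0.18 = 6922.22222222 C/mm
CR = 6922.22222222 * 209 = 1446744.44 C/s


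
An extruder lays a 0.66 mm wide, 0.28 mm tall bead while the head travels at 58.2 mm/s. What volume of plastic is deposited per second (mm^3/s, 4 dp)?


Rate = 0.66 * 0.28 * 58.2 = 10.7554 mm^3/s


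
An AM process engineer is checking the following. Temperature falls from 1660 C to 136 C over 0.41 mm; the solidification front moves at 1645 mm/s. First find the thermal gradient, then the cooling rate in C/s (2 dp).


G = (1660-136)/0.41 = 3717.07317073 C/mm
CR = 3717.07317073 * 1645 = 6114585.37 C/s
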